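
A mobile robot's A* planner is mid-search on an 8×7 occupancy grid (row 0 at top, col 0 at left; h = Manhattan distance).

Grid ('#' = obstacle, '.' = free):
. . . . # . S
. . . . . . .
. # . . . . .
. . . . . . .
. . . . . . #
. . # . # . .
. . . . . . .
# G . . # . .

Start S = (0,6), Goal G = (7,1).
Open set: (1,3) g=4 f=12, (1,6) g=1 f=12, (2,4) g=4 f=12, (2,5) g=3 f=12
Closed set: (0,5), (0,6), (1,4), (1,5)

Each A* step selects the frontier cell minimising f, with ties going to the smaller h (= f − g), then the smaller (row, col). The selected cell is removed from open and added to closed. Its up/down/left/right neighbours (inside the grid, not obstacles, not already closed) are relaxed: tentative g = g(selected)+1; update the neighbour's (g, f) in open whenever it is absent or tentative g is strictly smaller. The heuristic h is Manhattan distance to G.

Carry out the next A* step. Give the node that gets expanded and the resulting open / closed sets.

step 1: expand (1,3) (f=12, h=8) → closed; open now [(0,3) g=5 f=14, (1,2) g=5 f=12, (1,6) g=1 f=12, (2,3) g=5 f=12, (2,4) g=4 f=12, (2,5) g=3 f=12]

expanded=(1,3); open=[(0,3) g=5 f=14, (1,2) g=5 f=12, (1,6) g=1 f=12, (2,3) g=5 f=12, (2,4) g=4 f=12, (2,5) g=3 f=12]; closed=[(0,5), (0,6), (1,3), (1,4), (1,5)]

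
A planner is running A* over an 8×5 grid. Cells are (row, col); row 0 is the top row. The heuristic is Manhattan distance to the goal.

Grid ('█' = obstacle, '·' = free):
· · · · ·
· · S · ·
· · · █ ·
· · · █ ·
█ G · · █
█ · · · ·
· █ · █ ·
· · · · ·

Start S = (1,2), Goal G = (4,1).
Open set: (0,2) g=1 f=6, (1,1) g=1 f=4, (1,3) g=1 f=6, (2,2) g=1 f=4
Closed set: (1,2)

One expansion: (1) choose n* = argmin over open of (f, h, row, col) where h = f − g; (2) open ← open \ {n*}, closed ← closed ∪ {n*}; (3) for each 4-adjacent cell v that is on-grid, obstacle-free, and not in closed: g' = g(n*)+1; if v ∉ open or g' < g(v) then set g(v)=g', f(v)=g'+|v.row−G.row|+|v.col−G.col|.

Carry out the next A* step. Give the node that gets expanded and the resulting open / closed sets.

step 1: expand (1,1) (f=4, h=3) → closed; open now [(0,1) g=2 f=6, (0,2) g=1 f=6, (1,0) g=2 f=6, (1,3) g=1 f=6, (2,1) g=2 f=4, (2,2) g=1 f=4]

expanded=(1,1); open=[(0,1) g=2 f=6, (0,2) g=1 f=6, (1,0) g=2 f=6, (1,3) g=1 f=6, (2,1) g=2 f=4, (2,2) g=1 f=4]; closed=[(1,1), (1,2)]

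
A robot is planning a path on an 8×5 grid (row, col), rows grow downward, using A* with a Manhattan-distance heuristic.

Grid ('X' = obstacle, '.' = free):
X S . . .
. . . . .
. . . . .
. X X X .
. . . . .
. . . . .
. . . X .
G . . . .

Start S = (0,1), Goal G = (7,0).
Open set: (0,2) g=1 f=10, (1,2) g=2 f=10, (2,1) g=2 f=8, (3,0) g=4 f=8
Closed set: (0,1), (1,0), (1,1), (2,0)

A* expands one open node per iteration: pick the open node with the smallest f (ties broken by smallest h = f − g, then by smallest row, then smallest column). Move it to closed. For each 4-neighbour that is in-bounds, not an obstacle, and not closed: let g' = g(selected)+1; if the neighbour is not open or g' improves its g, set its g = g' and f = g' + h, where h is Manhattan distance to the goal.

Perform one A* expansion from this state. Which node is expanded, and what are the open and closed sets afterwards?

expanded=(3,0); open=[(0,2) g=1 f=10, (1,2) g=2 f=10, (2,1) g=2 f=8, (4,0) g=5 f=8]; closed=[(0,1), (1,0), (1,1), (2,0), (3,0)]

step 1: expand (3,0) (f=8, h=4) → closed; open now [(0,2) g=1 f=10, (1,2) g=2 f=10, (2,1) g=2 f=8, (4,0) g=5 f=8]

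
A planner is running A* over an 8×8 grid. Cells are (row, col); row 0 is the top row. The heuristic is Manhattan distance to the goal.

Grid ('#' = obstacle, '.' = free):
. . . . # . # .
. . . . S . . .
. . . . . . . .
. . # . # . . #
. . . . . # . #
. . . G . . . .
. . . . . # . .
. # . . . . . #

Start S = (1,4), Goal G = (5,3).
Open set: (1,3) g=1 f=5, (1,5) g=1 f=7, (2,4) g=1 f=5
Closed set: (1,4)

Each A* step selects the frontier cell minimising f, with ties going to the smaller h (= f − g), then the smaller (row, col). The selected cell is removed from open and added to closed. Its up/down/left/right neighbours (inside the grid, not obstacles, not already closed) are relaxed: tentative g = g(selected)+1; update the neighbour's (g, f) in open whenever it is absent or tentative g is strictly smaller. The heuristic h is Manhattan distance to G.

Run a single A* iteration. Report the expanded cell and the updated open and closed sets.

step 1: expand (1,3) (f=5, h=4) → closed; open now [(0,3) g=2 f=7, (1,2) g=2 f=7, (1,5) g=1 f=7, (2,3) g=2 f=5, (2,4) g=1 f=5]

expanded=(1,3); open=[(0,3) g=2 f=7, (1,2) g=2 f=7, (1,5) g=1 f=7, (2,3) g=2 f=5, (2,4) g=1 f=5]; closed=[(1,3), (1,4)]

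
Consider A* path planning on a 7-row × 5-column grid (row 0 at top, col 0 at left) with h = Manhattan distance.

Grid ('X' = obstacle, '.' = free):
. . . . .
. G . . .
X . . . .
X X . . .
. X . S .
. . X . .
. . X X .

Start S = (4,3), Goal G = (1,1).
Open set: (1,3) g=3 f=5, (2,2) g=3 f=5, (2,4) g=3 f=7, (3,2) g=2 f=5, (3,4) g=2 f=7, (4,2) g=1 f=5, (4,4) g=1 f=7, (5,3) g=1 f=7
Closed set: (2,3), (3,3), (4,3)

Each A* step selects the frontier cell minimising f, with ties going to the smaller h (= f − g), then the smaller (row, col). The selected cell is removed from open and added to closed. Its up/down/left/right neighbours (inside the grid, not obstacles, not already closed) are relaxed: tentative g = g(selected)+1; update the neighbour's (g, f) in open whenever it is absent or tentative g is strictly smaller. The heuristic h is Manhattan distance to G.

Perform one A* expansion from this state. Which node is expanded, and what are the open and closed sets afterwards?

step 1: expand (1,3) (f=5, h=2) → closed; open now [(0,3) g=4 f=7, (1,2) g=4 f=5, (1,4) g=4 f=7, (2,2) g=3 f=5, (2,4) g=3 f=7, (3,2) g=2 f=5, (3,4) g=2 f=7, (4,2) g=1 f=5, (4,4) g=1 f=7, (5,3) g=1 f=7]

expanded=(1,3); open=[(0,3) g=4 f=7, (1,2) g=4 f=5, (1,4) g=4 f=7, (2,2) g=3 f=5, (2,4) g=3 f=7, (3,2) g=2 f=5, (3,4) g=2 f=7, (4,2) g=1 f=5, (4,4) g=1 f=7, (5,3) g=1 f=7]; closed=[(1,3), (2,3), (3,3), (4,3)]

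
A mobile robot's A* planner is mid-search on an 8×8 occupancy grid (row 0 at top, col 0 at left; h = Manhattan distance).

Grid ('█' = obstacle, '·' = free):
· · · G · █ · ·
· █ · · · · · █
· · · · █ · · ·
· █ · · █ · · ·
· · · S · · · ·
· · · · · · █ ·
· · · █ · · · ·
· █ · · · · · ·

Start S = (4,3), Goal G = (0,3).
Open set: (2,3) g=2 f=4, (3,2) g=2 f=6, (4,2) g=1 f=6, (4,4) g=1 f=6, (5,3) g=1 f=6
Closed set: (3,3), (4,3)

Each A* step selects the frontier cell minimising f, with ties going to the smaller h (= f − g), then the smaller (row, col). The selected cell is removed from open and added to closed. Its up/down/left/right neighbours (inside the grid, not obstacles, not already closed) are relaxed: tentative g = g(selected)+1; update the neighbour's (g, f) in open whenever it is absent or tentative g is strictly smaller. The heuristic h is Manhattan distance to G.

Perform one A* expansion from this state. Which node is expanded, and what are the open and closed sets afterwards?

expanded=(2,3); open=[(1,3) g=3 f=4, (2,2) g=3 f=6, (3,2) g=2 f=6, (4,2) g=1 f=6, (4,4) g=1 f=6, (5,3) g=1 f=6]; closed=[(2,3), (3,3), (4,3)]

step 1: expand (2,3) (f=4, h=2) → closed; open now [(1,3) g=3 f=4, (2,2) g=3 f=6, (3,2) g=2 f=6, (4,2) g=1 f=6, (4,4) g=1 f=6, (5,3) g=1 f=6]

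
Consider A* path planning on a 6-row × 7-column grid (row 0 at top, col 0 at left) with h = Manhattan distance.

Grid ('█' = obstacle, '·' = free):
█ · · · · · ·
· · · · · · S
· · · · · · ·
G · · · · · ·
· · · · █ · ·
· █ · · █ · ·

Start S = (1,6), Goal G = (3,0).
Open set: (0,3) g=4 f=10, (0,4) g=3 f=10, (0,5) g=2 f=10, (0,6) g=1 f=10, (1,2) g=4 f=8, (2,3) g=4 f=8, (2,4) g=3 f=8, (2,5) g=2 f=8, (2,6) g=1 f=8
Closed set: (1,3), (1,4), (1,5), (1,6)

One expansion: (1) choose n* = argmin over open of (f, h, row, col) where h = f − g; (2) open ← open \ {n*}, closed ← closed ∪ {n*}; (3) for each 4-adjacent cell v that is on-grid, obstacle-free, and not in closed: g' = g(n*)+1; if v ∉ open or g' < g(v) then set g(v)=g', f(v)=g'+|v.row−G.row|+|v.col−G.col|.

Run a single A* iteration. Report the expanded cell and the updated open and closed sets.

expanded=(1,2); open=[(0,2) g=5 f=10, (0,3) g=4 f=10, (0,4) g=3 f=10, (0,5) g=2 f=10, (0,6) g=1 f=10, (1,1) g=5 f=8, (2,2) g=5 f=8, (2,3) g=4 f=8, (2,4) g=3 f=8, (2,5) g=2 f=8, (2,6) g=1 f=8]; closed=[(1,2), (1,3), (1,4), (1,5), (1,6)]

step 1: expand (1,2) (f=8, h=4) → closed; open now [(0,2) g=5 f=10, (0,3) g=4 f=10, (0,4) g=3 f=10, (0,5) g=2 f=10, (0,6) g=1 f=10, (1,1) g=5 f=8, (2,2) g=5 f=8, (2,3) g=4 f=8, (2,4) g=3 f=8, (2,5) g=2 f=8, (2,6) g=1 f=8]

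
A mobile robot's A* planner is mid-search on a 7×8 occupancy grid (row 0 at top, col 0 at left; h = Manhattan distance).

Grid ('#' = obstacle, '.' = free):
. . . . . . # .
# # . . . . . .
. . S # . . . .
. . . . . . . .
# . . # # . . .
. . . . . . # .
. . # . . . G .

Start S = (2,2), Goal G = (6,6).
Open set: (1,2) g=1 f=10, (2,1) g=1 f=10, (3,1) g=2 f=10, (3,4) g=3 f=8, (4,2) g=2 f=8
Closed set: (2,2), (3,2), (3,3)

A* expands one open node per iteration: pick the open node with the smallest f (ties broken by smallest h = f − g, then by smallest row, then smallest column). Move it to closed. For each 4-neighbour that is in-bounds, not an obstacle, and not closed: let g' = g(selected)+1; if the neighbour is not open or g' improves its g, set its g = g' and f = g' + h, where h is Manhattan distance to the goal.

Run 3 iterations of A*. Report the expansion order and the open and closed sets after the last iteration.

order=[(3,4) → (3,5) → (3,6)]; open=[(1,2) g=1 f=10, (2,1) g=1 f=10, (2,4) g=4 f=10, (2,5) g=5 f=10, (2,6) g=6 f=10, (3,1) g=2 f=10, (3,7) g=6 f=10, (4,2) g=2 f=8, (4,5) g=5 f=8, (4,6) g=6 f=8]; closed=[(2,2), (3,2), (3,3), (3,4), (3,5), (3,6)]

step 1: expand (3,4) (f=8, h=5) → closed; open now [(1,2) g=1 f=10, (2,1) g=1 f=10, (2,4) g=4 f=10, (3,1) g=2 f=10, (3,5) g=4 f=8, (4,2) g=2 f=8]
step 2: expand (3,5) (f=8, h=4) → closed; open now [(1,2) g=1 f=10, (2,1) g=1 f=10, (2,4) g=4 f=10, (2,5) g=5 f=10, (3,1) g=2 f=10, (3,6) g=5 f=8, (4,2) g=2 f=8, (4,5) g=5 f=8]
step 3: expand (3,6) (f=8, h=3) → closed; open now [(1,2) g=1 f=10, (2,1) g=1 f=10, (2,4) g=4 f=10, (2,5) g=5 f=10, (2,6) g=6 f=10, (3,1) g=2 f=10, (3,7) g=6 f=10, (4,2) g=2 f=8, (4,5) g=5 f=8, (4,6) g=6 f=8]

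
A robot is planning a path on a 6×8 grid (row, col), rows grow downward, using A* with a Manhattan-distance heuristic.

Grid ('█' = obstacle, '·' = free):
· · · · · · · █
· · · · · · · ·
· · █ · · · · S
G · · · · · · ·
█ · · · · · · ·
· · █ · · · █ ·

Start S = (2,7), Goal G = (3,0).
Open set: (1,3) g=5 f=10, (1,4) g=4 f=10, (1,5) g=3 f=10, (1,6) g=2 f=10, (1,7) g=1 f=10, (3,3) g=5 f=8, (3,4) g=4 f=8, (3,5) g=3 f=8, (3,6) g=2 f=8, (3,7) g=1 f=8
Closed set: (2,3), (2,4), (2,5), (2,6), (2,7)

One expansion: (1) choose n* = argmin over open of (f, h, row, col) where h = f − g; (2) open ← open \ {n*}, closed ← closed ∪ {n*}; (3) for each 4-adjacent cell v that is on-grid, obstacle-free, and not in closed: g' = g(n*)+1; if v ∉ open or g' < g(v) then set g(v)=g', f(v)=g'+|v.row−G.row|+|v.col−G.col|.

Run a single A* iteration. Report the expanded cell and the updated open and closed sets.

step 1: expand (3,3) (f=8, h=3) → closed; open now [(1,3) g=5 f=10, (1,4) g=4 f=10, (1,5) g=3 f=10, (1,6) g=2 f=10, (1,7) g=1 f=10, (3,2) g=6 f=8, (3,4) g=4 f=8, (3,5) g=3 f=8, (3,6) g=2 f=8, (3,7) g=1 f=8, (4,3) g=6 f=10]

expanded=(3,3); open=[(1,3) g=5 f=10, (1,4) g=4 f=10, (1,5) g=3 f=10, (1,6) g=2 f=10, (1,7) g=1 f=10, (3,2) g=6 f=8, (3,4) g=4 f=8, (3,5) g=3 f=8, (3,6) g=2 f=8, (3,7) g=1 f=8, (4,3) g=6 f=10]; closed=[(2,3), (2,4), (2,5), (2,6), (2,7), (3,3)]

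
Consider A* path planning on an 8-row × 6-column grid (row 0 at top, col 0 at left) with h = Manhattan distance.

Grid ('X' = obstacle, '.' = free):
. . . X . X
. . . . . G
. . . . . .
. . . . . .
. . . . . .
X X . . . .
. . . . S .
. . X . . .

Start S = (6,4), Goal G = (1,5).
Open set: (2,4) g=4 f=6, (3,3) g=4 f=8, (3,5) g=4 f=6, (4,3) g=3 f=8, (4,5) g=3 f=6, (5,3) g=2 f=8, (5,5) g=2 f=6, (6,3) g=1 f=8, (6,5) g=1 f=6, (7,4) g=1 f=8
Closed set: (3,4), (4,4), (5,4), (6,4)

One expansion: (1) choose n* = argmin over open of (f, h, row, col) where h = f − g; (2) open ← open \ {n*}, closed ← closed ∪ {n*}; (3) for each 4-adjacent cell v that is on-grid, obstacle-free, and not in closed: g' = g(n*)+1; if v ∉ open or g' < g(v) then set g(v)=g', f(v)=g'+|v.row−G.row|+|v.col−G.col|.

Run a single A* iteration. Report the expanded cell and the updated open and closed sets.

expanded=(2,4); open=[(1,4) g=5 f=6, (2,3) g=5 f=8, (2,5) g=5 f=6, (3,3) g=4 f=8, (3,5) g=4 f=6, (4,3) g=3 f=8, (4,5) g=3 f=6, (5,3) g=2 f=8, (5,5) g=2 f=6, (6,3) g=1 f=8, (6,5) g=1 f=6, (7,4) g=1 f=8]; closed=[(2,4), (3,4), (4,4), (5,4), (6,4)]

step 1: expand (2,4) (f=6, h=2) → closed; open now [(1,4) g=5 f=6, (2,3) g=5 f=8, (2,5) g=5 f=6, (3,3) g=4 f=8, (3,5) g=4 f=6, (4,3) g=3 f=8, (4,5) g=3 f=6, (5,3) g=2 f=8, (5,5) g=2 f=6, (6,3) g=1 f=8, (6,5) g=1 f=6, (7,4) g=1 f=8]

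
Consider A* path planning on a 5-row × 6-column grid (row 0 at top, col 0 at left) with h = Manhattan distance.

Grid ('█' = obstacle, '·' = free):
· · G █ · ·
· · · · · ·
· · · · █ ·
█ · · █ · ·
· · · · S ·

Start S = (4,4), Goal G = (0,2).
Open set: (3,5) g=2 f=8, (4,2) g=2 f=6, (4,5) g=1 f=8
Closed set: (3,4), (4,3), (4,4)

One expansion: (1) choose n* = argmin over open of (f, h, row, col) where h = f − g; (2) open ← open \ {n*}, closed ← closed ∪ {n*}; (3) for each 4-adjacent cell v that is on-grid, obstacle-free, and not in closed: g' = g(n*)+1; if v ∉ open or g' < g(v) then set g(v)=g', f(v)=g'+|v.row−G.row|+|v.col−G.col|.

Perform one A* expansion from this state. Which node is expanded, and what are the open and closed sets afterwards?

expanded=(4,2); open=[(3,2) g=3 f=6, (3,5) g=2 f=8, (4,1) g=3 f=8, (4,5) g=1 f=8]; closed=[(3,4), (4,2), (4,3), (4,4)]

step 1: expand (4,2) (f=6, h=4) → closed; open now [(3,2) g=3 f=6, (3,5) g=2 f=8, (4,1) g=3 f=8, (4,5) g=1 f=8]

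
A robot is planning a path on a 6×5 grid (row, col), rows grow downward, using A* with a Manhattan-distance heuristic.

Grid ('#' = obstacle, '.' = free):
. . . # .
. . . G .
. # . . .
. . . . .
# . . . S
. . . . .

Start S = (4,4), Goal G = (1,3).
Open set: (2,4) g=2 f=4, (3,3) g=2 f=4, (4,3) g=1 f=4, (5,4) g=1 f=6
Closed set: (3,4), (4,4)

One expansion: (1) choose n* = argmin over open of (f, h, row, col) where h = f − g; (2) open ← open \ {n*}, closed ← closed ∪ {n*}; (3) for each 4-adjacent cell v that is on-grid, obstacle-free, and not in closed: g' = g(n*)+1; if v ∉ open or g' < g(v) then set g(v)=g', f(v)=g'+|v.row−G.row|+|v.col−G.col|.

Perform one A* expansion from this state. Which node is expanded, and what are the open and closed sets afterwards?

step 1: expand (2,4) (f=4, h=2) → closed; open now [(1,4) g=3 f=4, (2,3) g=3 f=4, (3,3) g=2 f=4, (4,3) g=1 f=4, (5,4) g=1 f=6]

expanded=(2,4); open=[(1,4) g=3 f=4, (2,3) g=3 f=4, (3,3) g=2 f=4, (4,3) g=1 f=4, (5,4) g=1 f=6]; closed=[(2,4), (3,4), (4,4)]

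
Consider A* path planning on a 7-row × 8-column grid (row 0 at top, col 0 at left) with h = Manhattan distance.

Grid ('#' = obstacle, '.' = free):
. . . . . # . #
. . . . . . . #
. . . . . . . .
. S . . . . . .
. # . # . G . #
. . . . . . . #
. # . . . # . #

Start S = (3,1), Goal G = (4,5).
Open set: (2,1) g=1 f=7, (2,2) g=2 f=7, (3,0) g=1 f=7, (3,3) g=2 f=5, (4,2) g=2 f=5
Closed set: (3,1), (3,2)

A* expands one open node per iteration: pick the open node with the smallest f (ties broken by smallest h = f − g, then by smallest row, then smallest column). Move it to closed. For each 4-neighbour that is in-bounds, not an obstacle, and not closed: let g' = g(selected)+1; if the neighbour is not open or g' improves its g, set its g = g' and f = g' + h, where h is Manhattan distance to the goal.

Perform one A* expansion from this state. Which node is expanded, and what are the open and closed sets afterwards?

expanded=(3,3); open=[(2,1) g=1 f=7, (2,2) g=2 f=7, (2,3) g=3 f=7, (3,0) g=1 f=7, (3,4) g=3 f=5, (4,2) g=2 f=5]; closed=[(3,1), (3,2), (3,3)]

step 1: expand (3,3) (f=5, h=3) → closed; open now [(2,1) g=1 f=7, (2,2) g=2 f=7, (2,3) g=3 f=7, (3,0) g=1 f=7, (3,4) g=3 f=5, (4,2) g=2 f=5]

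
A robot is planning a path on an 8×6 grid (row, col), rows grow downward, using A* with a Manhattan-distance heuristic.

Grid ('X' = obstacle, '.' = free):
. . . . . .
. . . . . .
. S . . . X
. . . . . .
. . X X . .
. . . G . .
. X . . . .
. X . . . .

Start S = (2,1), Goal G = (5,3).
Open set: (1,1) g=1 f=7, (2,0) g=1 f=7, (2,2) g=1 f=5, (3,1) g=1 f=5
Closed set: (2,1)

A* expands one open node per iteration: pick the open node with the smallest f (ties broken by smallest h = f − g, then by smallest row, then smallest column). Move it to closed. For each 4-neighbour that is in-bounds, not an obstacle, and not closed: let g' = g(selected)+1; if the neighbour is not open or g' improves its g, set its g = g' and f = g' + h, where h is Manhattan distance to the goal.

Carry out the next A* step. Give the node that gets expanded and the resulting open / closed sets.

step 1: expand (2,2) (f=5, h=4) → closed; open now [(1,1) g=1 f=7, (1,2) g=2 f=7, (2,0) g=1 f=7, (2,3) g=2 f=5, (3,1) g=1 f=5, (3,2) g=2 f=5]

expanded=(2,2); open=[(1,1) g=1 f=7, (1,2) g=2 f=7, (2,0) g=1 f=7, (2,3) g=2 f=5, (3,1) g=1 f=5, (3,2) g=2 f=5]; closed=[(2,1), (2,2)]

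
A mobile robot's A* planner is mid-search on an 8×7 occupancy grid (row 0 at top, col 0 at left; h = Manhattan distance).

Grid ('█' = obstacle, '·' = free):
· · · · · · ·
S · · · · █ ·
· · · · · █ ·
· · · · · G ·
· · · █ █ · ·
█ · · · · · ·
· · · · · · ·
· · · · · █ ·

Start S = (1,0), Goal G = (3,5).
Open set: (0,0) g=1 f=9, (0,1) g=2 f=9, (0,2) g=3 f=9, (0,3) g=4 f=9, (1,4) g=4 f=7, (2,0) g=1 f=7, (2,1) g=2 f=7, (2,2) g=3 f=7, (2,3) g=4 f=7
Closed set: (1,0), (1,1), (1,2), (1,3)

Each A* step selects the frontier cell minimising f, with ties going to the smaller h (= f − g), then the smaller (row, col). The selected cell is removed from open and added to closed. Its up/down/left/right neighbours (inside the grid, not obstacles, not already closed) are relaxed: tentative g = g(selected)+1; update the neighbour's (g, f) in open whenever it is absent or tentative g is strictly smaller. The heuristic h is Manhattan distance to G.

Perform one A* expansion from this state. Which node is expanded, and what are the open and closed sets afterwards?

step 1: expand (1,4) (f=7, h=3) → closed; open now [(0,0) g=1 f=9, (0,1) g=2 f=9, (0,2) g=3 f=9, (0,3) g=4 f=9, (0,4) g=5 f=9, (2,0) g=1 f=7, (2,1) g=2 f=7, (2,2) g=3 f=7, (2,3) g=4 f=7, (2,4) g=5 f=7]

expanded=(1,4); open=[(0,0) g=1 f=9, (0,1) g=2 f=9, (0,2) g=3 f=9, (0,3) g=4 f=9, (0,4) g=5 f=9, (2,0) g=1 f=7, (2,1) g=2 f=7, (2,2) g=3 f=7, (2,3) g=4 f=7, (2,4) g=5 f=7]; closed=[(1,0), (1,1), (1,2), (1,3), (1,4)]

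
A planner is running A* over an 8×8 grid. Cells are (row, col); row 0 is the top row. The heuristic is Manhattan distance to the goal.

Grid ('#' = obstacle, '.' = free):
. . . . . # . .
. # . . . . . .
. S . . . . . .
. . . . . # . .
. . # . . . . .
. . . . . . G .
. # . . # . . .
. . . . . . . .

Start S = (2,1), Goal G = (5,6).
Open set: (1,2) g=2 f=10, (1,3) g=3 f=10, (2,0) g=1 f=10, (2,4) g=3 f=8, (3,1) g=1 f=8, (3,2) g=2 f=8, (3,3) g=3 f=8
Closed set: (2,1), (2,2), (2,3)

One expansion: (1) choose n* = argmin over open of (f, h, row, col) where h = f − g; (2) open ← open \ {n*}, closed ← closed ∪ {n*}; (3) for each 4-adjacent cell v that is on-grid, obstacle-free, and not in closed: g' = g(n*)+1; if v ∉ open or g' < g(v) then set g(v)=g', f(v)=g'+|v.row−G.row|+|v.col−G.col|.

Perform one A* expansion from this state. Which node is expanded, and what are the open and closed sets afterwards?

expanded=(2,4); open=[(1,2) g=2 f=10, (1,3) g=3 f=10, (1,4) g=4 f=10, (2,0) g=1 f=10, (2,5) g=4 f=8, (3,1) g=1 f=8, (3,2) g=2 f=8, (3,3) g=3 f=8, (3,4) g=4 f=8]; closed=[(2,1), (2,2), (2,3), (2,4)]

step 1: expand (2,4) (f=8, h=5) → closed; open now [(1,2) g=2 f=10, (1,3) g=3 f=10, (1,4) g=4 f=10, (2,0) g=1 f=10, (2,5) g=4 f=8, (3,1) g=1 f=8, (3,2) g=2 f=8, (3,3) g=3 f=8, (3,4) g=4 f=8]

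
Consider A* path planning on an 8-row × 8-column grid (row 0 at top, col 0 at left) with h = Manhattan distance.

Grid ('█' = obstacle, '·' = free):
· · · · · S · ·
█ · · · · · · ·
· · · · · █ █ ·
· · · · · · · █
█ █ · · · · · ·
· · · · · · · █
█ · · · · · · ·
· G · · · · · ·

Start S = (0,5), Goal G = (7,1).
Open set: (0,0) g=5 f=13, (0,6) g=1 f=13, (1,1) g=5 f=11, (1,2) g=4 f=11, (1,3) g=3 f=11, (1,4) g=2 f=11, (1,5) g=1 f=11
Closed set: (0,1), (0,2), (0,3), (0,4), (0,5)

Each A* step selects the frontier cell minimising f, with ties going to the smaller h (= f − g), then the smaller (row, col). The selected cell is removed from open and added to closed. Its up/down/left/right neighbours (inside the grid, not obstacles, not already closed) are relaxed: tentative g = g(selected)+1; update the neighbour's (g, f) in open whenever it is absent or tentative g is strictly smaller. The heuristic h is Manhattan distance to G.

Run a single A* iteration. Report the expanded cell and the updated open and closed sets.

expanded=(1,1); open=[(0,0) g=5 f=13, (0,6) g=1 f=13, (1,2) g=4 f=11, (1,3) g=3 f=11, (1,4) g=2 f=11, (1,5) g=1 f=11, (2,1) g=6 f=11]; closed=[(0,1), (0,2), (0,3), (0,4), (0,5), (1,1)]

step 1: expand (1,1) (f=11, h=6) → closed; open now [(0,0) g=5 f=13, (0,6) g=1 f=13, (1,2) g=4 f=11, (1,3) g=3 f=11, (1,4) g=2 f=11, (1,5) g=1 f=11, (2,1) g=6 f=11]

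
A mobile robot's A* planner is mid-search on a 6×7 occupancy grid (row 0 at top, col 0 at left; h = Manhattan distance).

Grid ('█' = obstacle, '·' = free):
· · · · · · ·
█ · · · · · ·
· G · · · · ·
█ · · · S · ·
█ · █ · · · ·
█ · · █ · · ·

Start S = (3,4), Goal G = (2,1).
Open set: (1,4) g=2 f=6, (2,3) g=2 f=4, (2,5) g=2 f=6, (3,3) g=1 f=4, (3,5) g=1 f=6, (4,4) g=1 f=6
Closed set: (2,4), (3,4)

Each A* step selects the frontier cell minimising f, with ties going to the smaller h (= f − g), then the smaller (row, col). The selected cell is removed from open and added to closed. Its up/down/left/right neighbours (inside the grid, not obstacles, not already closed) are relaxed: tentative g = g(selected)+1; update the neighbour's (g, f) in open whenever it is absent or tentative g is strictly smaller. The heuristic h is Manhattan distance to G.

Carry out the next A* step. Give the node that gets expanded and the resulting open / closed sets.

expanded=(2,3); open=[(1,3) g=3 f=6, (1,4) g=2 f=6, (2,2) g=3 f=4, (2,5) g=2 f=6, (3,3) g=1 f=4, (3,5) g=1 f=6, (4,4) g=1 f=6]; closed=[(2,3), (2,4), (3,4)]

step 1: expand (2,3) (f=4, h=2) → closed; open now [(1,3) g=3 f=6, (1,4) g=2 f=6, (2,2) g=3 f=4, (2,5) g=2 f=6, (3,3) g=1 f=4, (3,5) g=1 f=6, (4,4) g=1 f=6]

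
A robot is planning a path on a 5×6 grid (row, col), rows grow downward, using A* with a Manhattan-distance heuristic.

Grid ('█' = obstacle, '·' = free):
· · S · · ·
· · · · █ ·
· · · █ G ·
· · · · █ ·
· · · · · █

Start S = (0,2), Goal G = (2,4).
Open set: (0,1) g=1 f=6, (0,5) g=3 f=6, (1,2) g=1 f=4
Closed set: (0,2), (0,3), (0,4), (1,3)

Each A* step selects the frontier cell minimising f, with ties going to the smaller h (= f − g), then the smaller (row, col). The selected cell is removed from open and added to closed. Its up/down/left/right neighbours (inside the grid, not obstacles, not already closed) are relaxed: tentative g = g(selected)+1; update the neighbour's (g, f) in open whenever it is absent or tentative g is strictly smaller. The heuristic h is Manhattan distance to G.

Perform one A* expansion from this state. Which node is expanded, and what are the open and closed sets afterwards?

expanded=(1,2); open=[(0,1) g=1 f=6, (0,5) g=3 f=6, (1,1) g=2 f=6, (2,2) g=2 f=4]; closed=[(0,2), (0,3), (0,4), (1,2), (1,3)]

step 1: expand (1,2) (f=4, h=3) → closed; open now [(0,1) g=1 f=6, (0,5) g=3 f=6, (1,1) g=2 f=6, (2,2) g=2 f=4]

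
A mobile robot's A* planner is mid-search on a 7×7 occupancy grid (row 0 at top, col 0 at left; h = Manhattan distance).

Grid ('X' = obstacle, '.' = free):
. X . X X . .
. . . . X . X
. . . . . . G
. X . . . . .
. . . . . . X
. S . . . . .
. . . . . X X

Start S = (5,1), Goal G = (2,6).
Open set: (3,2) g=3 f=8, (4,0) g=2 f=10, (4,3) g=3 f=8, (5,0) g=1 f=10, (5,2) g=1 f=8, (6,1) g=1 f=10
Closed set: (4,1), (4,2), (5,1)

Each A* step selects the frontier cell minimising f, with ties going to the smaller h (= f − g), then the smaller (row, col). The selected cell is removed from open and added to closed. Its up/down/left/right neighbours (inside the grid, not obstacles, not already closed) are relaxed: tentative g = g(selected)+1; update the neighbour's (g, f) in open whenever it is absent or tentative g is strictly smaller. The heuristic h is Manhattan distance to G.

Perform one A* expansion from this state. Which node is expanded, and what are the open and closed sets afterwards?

step 1: expand (3,2) (f=8, h=5) → closed; open now [(2,2) g=4 f=8, (3,3) g=4 f=8, (4,0) g=2 f=10, (4,3) g=3 f=8, (5,0) g=1 f=10, (5,2) g=1 f=8, (6,1) g=1 f=10]

expanded=(3,2); open=[(2,2) g=4 f=8, (3,3) g=4 f=8, (4,0) g=2 f=10, (4,3) g=3 f=8, (5,0) g=1 f=10, (5,2) g=1 f=8, (6,1) g=1 f=10]; closed=[(3,2), (4,1), (4,2), (5,1)]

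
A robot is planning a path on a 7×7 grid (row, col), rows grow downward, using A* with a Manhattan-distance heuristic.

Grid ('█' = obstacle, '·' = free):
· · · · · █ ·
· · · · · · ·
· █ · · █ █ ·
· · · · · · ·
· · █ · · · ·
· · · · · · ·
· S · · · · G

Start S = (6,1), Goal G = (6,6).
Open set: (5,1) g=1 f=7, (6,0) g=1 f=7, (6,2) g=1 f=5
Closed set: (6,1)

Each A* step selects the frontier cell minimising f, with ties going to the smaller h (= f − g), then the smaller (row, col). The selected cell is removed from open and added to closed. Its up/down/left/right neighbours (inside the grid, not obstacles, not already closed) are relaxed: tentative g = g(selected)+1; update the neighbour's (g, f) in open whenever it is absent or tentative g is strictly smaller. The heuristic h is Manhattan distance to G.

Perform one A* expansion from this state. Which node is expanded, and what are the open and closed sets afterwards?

expanded=(6,2); open=[(5,1) g=1 f=7, (5,2) g=2 f=7, (6,0) g=1 f=7, (6,3) g=2 f=5]; closed=[(6,1), (6,2)]

step 1: expand (6,2) (f=5, h=4) → closed; open now [(5,1) g=1 f=7, (5,2) g=2 f=7, (6,0) g=1 f=7, (6,3) g=2 f=5]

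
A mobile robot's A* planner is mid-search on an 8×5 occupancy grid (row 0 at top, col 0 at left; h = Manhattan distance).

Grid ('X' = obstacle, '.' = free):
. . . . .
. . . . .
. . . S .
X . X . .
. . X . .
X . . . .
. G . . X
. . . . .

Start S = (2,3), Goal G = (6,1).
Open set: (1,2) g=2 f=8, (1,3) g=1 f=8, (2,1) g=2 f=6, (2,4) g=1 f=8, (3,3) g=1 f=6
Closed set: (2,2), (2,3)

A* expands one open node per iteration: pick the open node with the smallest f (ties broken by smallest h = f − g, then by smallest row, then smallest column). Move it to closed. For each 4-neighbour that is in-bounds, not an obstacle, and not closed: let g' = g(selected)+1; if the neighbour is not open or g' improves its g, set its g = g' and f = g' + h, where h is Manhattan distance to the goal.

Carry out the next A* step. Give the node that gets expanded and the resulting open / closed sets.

expanded=(2,1); open=[(1,1) g=3 f=8, (1,2) g=2 f=8, (1,3) g=1 f=8, (2,0) g=3 f=8, (2,4) g=1 f=8, (3,1) g=3 f=6, (3,3) g=1 f=6]; closed=[(2,1), (2,2), (2,3)]

step 1: expand (2,1) (f=6, h=4) → closed; open now [(1,1) g=3 f=8, (1,2) g=2 f=8, (1,3) g=1 f=8, (2,0) g=3 f=8, (2,4) g=1 f=8, (3,1) g=3 f=6, (3,3) g=1 f=6]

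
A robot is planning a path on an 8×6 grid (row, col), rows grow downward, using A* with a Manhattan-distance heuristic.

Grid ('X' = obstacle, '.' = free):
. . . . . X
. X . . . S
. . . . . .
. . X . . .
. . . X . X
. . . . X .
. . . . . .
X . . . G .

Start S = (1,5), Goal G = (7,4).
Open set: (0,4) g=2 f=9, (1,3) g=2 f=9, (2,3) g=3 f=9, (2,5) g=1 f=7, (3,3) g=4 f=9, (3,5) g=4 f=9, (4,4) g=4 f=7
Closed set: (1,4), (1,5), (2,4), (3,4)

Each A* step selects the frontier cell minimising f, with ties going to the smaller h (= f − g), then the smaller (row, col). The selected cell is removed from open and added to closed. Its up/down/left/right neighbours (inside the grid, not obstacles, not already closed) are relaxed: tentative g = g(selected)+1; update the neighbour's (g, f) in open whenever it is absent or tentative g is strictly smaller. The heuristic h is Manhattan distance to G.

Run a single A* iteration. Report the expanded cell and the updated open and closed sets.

expanded=(4,4); open=[(0,4) g=2 f=9, (1,3) g=2 f=9, (2,3) g=3 f=9, (2,5) g=1 f=7, (3,3) g=4 f=9, (3,5) g=4 f=9]; closed=[(1,4), (1,5), (2,4), (3,4), (4,4)]

step 1: expand (4,4) (f=7, h=3) → closed; open now [(0,4) g=2 f=9, (1,3) g=2 f=9, (2,3) g=3 f=9, (2,5) g=1 f=7, (3,3) g=4 f=9, (3,5) g=4 f=9]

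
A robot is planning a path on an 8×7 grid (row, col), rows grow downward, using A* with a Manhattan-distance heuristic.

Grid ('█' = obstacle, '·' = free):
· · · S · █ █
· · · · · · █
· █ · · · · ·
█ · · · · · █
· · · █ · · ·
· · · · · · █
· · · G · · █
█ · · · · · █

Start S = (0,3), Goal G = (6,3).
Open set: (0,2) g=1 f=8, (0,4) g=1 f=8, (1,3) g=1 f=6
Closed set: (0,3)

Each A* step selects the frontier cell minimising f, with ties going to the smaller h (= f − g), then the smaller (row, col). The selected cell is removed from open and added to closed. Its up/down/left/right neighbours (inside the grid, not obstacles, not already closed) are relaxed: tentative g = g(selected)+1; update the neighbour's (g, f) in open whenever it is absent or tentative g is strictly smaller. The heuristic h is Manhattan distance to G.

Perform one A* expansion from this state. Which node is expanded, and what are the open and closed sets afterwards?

expanded=(1,3); open=[(0,2) g=1 f=8, (0,4) g=1 f=8, (1,2) g=2 f=8, (1,4) g=2 f=8, (2,3) g=2 f=6]; closed=[(0,3), (1,3)]

step 1: expand (1,3) (f=6, h=5) → closed; open now [(0,2) g=1 f=8, (0,4) g=1 f=8, (1,2) g=2 f=8, (1,4) g=2 f=8, (2,3) g=2 f=6]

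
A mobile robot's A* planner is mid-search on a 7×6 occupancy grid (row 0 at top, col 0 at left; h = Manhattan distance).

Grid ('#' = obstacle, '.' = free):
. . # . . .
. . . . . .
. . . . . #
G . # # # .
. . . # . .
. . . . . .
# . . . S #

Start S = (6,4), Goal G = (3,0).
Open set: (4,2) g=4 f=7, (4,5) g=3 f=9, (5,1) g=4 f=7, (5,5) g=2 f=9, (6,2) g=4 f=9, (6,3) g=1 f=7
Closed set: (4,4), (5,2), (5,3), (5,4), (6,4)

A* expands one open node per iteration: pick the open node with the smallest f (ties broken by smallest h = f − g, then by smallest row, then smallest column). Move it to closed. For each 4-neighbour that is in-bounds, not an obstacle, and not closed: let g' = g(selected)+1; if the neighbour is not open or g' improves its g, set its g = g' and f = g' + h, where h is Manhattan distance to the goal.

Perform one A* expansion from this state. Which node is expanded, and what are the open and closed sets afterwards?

step 1: expand (4,2) (f=7, h=3) → closed; open now [(4,1) g=5 f=7, (4,5) g=3 f=9, (5,1) g=4 f=7, (5,5) g=2 f=9, (6,2) g=4 f=9, (6,3) g=1 f=7]

expanded=(4,2); open=[(4,1) g=5 f=7, (4,5) g=3 f=9, (5,1) g=4 f=7, (5,5) g=2 f=9, (6,2) g=4 f=9, (6,3) g=1 f=7]; closed=[(4,2), (4,4), (5,2), (5,3), (5,4), (6,4)]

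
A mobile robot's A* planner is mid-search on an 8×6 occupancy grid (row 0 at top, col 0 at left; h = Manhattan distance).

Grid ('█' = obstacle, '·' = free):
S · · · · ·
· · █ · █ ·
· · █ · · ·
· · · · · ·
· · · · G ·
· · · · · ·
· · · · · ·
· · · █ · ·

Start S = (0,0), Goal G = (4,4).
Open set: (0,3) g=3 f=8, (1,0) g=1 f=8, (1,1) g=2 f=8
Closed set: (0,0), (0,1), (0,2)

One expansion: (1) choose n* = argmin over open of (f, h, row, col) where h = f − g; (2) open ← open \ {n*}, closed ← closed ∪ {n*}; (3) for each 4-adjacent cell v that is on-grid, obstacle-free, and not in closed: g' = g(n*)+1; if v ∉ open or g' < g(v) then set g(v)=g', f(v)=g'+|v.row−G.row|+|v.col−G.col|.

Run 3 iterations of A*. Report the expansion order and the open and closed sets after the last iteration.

step 1: expand (0,3) (f=8, h=5) → closed; open now [(0,4) g=4 f=8, (1,0) g=1 f=8, (1,1) g=2 f=8, (1,3) g=4 f=8]
step 2: expand (0,4) (f=8, h=4) → closed; open now [(0,5) g=5 f=10, (1,0) g=1 f=8, (1,1) g=2 f=8, (1,3) g=4 f=8]
step 3: expand (1,3) (f=8, h=4) → closed; open now [(0,5) g=5 f=10, (1,0) g=1 f=8, (1,1) g=2 f=8, (2,3) g=5 f=8]

order=[(0,3) → (0,4) → (1,3)]; open=[(0,5) g=5 f=10, (1,0) g=1 f=8, (1,1) g=2 f=8, (2,3) g=5 f=8]; closed=[(0,0), (0,1), (0,2), (0,3), (0,4), (1,3)]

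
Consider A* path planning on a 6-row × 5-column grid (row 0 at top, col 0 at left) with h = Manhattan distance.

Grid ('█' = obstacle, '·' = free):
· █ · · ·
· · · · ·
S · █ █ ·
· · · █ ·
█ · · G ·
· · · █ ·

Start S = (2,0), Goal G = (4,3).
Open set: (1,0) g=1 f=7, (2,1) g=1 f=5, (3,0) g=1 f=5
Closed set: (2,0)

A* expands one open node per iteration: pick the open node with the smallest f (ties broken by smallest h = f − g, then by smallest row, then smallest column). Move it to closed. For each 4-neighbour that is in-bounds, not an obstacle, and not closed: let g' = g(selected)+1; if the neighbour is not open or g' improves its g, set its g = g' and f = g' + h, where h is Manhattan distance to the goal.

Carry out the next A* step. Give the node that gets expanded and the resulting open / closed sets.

step 1: expand (2,1) (f=5, h=4) → closed; open now [(1,0) g=1 f=7, (1,1) g=2 f=7, (3,0) g=1 f=5, (3,1) g=2 f=5]

expanded=(2,1); open=[(1,0) g=1 f=7, (1,1) g=2 f=7, (3,0) g=1 f=5, (3,1) g=2 f=5]; closed=[(2,0), (2,1)]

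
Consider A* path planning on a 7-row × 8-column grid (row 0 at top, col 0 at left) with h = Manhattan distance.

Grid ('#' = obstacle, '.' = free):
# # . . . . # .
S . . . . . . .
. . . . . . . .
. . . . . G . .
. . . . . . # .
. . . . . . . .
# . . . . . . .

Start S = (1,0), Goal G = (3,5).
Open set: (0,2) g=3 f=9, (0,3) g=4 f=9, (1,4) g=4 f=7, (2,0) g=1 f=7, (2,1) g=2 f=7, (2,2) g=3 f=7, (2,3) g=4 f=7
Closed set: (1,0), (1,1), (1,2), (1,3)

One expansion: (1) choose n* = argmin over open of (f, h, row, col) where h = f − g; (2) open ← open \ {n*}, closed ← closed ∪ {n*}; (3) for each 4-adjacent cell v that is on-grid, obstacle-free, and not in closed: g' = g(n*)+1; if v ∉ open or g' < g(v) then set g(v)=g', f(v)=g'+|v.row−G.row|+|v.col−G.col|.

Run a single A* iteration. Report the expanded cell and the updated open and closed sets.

step 1: expand (1,4) (f=7, h=3) → closed; open now [(0,2) g=3 f=9, (0,3) g=4 f=9, (0,4) g=5 f=9, (1,5) g=5 f=7, (2,0) g=1 f=7, (2,1) g=2 f=7, (2,2) g=3 f=7, (2,3) g=4 f=7, (2,4) g=5 f=7]

expanded=(1,4); open=[(0,2) g=3 f=9, (0,3) g=4 f=9, (0,4) g=5 f=9, (1,5) g=5 f=7, (2,0) g=1 f=7, (2,1) g=2 f=7, (2,2) g=3 f=7, (2,3) g=4 f=7, (2,4) g=5 f=7]; closed=[(1,0), (1,1), (1,2), (1,3), (1,4)]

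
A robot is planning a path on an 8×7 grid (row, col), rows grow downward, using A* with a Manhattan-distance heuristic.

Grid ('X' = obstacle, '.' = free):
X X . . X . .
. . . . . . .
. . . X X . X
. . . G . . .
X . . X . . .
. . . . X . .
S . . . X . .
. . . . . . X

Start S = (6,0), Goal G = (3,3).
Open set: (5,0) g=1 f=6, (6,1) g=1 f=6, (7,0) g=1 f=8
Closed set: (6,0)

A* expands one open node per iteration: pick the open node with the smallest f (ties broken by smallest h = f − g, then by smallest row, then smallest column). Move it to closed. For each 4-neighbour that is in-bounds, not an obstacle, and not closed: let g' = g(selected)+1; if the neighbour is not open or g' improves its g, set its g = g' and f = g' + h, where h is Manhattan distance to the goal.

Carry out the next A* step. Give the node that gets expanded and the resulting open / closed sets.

expanded=(5,0); open=[(5,1) g=2 f=6, (6,1) g=1 f=6, (7,0) g=1 f=8]; closed=[(5,0), (6,0)]

step 1: expand (5,0) (f=6, h=5) → closed; open now [(5,1) g=2 f=6, (6,1) g=1 f=6, (7,0) g=1 f=8]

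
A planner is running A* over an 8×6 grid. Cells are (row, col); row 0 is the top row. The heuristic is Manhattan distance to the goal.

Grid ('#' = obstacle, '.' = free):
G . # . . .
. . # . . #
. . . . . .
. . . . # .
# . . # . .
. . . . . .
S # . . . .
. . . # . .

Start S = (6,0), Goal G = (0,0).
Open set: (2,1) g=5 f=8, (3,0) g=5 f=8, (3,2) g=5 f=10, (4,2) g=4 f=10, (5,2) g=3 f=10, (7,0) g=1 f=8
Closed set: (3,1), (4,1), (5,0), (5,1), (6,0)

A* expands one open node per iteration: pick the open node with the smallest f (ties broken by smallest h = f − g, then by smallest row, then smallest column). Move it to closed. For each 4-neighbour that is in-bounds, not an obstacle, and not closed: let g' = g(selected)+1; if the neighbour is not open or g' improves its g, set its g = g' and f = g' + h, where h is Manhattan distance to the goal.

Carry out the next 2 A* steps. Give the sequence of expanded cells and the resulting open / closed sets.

order=[(2,1) → (1,1)]; open=[(0,1) g=7 f=8, (1,0) g=7 f=8, (2,0) g=6 f=8, (2,2) g=6 f=10, (3,0) g=5 f=8, (3,2) g=5 f=10, (4,2) g=4 f=10, (5,2) g=3 f=10, (7,0) g=1 f=8]; closed=[(1,1), (2,1), (3,1), (4,1), (5,0), (5,1), (6,0)]

step 1: expand (2,1) (f=8, h=3) → closed; open now [(1,1) g=6 f=8, (2,0) g=6 f=8, (2,2) g=6 f=10, (3,0) g=5 f=8, (3,2) g=5 f=10, (4,2) g=4 f=10, (5,2) g=3 f=10, (7,0) g=1 f=8]
step 2: expand (1,1) (f=8, h=2) → closed; open now [(0,1) g=7 f=8, (1,0) g=7 f=8, (2,0) g=6 f=8, (2,2) g=6 f=10, (3,0) g=5 f=8, (3,2) g=5 f=10, (4,2) g=4 f=10, (5,2) g=3 f=10, (7,0) g=1 f=8]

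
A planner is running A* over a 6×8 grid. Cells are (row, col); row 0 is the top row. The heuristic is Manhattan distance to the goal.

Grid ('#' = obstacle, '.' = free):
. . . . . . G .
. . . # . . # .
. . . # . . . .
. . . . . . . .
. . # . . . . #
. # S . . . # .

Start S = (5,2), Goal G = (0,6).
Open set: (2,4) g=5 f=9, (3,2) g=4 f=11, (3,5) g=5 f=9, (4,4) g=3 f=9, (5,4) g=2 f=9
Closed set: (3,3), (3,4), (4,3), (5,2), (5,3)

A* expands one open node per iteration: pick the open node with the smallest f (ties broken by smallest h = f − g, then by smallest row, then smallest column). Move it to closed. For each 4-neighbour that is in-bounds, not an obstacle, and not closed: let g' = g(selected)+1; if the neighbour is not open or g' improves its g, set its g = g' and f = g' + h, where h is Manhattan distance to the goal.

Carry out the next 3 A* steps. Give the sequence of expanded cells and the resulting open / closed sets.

order=[(2,4) → (1,4) → (0,4)]; open=[(0,3) g=8 f=11, (0,5) g=8 f=9, (1,5) g=7 f=9, (2,5) g=6 f=9, (3,2) g=4 f=11, (3,5) g=5 f=9, (4,4) g=3 f=9, (5,4) g=2 f=9]; closed=[(0,4), (1,4), (2,4), (3,3), (3,4), (4,3), (5,2), (5,3)]

step 1: expand (2,4) (f=9, h=4) → closed; open now [(1,4) g=6 f=9, (2,5) g=6 f=9, (3,2) g=4 f=11, (3,5) g=5 f=9, (4,4) g=3 f=9, (5,4) g=2 f=9]
step 2: expand (1,4) (f=9, h=3) → closed; open now [(0,4) g=7 f=9, (1,5) g=7 f=9, (2,5) g=6 f=9, (3,2) g=4 f=11, (3,5) g=5 f=9, (4,4) g=3 f=9, (5,4) g=2 f=9]
step 3: expand (0,4) (f=9, h=2) → closed; open now [(0,3) g=8 f=11, (0,5) g=8 f=9, (1,5) g=7 f=9, (2,5) g=6 f=9, (3,2) g=4 f=11, (3,5) g=5 f=9, (4,4) g=3 f=9, (5,4) g=2 f=9]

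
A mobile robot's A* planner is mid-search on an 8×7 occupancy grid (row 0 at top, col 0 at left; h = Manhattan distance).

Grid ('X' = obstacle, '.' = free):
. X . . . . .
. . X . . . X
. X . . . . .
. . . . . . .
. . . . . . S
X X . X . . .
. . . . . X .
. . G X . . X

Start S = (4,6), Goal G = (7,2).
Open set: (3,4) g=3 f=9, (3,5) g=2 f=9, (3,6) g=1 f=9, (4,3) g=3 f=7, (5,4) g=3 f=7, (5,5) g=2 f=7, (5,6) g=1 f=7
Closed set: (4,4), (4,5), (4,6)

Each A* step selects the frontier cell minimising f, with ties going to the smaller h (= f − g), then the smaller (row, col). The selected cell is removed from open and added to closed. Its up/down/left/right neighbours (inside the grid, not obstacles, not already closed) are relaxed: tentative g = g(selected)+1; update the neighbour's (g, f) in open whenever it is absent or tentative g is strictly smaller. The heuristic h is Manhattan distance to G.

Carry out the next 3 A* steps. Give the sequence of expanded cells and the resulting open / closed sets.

order=[(4,3) → (4,2) → (5,2)]; open=[(3,2) g=5 f=9, (3,3) g=4 f=9, (3,4) g=3 f=9, (3,5) g=2 f=9, (3,6) g=1 f=9, (4,1) g=5 f=9, (5,4) g=3 f=7, (5,5) g=2 f=7, (5,6) g=1 f=7, (6,2) g=6 f=7]; closed=[(4,2), (4,3), (4,4), (4,5), (4,6), (5,2)]

step 1: expand (4,3) (f=7, h=4) → closed; open now [(3,3) g=4 f=9, (3,4) g=3 f=9, (3,5) g=2 f=9, (3,6) g=1 f=9, (4,2) g=4 f=7, (5,4) g=3 f=7, (5,5) g=2 f=7, (5,6) g=1 f=7]
step 2: expand (4,2) (f=7, h=3) → closed; open now [(3,2) g=5 f=9, (3,3) g=4 f=9, (3,4) g=3 f=9, (3,5) g=2 f=9, (3,6) g=1 f=9, (4,1) g=5 f=9, (5,2) g=5 f=7, (5,4) g=3 f=7, (5,5) g=2 f=7, (5,6) g=1 f=7]
step 3: expand (5,2) (f=7, h=2) → closed; open now [(3,2) g=5 f=9, (3,3) g=4 f=9, (3,4) g=3 f=9, (3,5) g=2 f=9, (3,6) g=1 f=9, (4,1) g=5 f=9, (5,4) g=3 f=7, (5,5) g=2 f=7, (5,6) g=1 f=7, (6,2) g=6 f=7]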